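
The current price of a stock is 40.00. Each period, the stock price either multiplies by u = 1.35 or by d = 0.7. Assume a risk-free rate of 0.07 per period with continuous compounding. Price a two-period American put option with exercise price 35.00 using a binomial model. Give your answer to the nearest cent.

Risk-neutral probability p = (e^0.07 − 0.7)/(1.35 − 0.7) = 0.3725/0.6500 = 0.5731
Terminal stock prices: S_uu = 72.9, S_ud = 37.8, S_dd = 19.6
Terminal payoffs (K − S): max(-37.9, 0) = 0, max(-2.8, 0) = 0, max(15.4, 0) = 15.4
Node u (S = 54): continuation = e^(−0.07)·[0.5731·0.0000 + 0.4269·0.0000] = 0.0000; exercise value = 0.0000 ≤ continuation, so V_u = 0.0000
Node d (S = 28): continuation = e^(−0.07)·[0.5731·0.0000 + 0.4269·15.4000] = 6.1300; exercise value = 7.0000 > continuation, so V_d = 7.0000 (exercise)
Node 0 (S = 40): continuation = e^(−0.07)·[0.5731·0.0000 + 0.4269·7.0000] = 2.7863; exercise value = 0.0000 ≤ continuation, so V_0 = 2.7863

2.79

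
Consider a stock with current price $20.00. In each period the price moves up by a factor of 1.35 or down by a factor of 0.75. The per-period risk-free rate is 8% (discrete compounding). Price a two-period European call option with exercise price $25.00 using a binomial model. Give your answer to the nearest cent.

Risk-neutral probability p = (1 + 0.08 − 0.75)/(1.35 − 0.75) = 0.3300/0.6000 = 0.5500
Terminal stock prices: S_uu = 36.45, S_ud = 20.25, S_dd = 11.25
Terminal payoffs (S − K): max(11.45, 0) = 11.45, max(-4.75, 0) = 0, max(-13.75, 0) = 0
Node u (S = 27): V_u = 1/1.08·[0.5500·11.4500 + 0.4500·0.0000] = 5.8310
Node d (S = 15): V_d = 1/1.08·[0.5500·0.0000 + 0.4500·0.0000] = 0.0000
Node 0 (S = 20): V_0 = 1/1.08·[0.5500·5.8310 + 0.4500·0.0000] = 2.9695

$2.97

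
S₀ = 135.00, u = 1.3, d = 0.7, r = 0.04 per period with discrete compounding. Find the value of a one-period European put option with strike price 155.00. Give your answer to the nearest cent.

Risk-neutral probability p = (1 + 0.04 − 0.7)/(1.3 − 0.7) = 0.3400/0.6000 = 0.5667
Terminal stock prices: S_u = 175.5, S_d = 94.5
Terminal payoffs (K − S): max(-20.5, 0) = 0, max(60.5, 0) = 60.5
Node 0 (S = 135): V_0 = 1/1.04·[0.5667·0.0000 + 0.4333·60.5000] = 25.2083

25.21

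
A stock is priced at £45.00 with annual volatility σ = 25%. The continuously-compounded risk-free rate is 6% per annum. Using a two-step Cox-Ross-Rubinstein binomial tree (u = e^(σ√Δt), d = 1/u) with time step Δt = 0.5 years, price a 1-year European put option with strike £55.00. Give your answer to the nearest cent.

£9.31

CRR parameters: u = e^(σ√Δt) = e^(0.25·√0.5) = 1.1934, d = 1/u = 0.8380
Per-period rate: rΔt = 0.06·0.5 = 0.03, so R = e^0.03 = 1.0305
Risk-neutral probability p = (e^0.03 − 0.8380)/(1.1934 − 0.8380) = 0.1925/0.3554 = 0.5416
Terminal stock prices: S_uu = 64.09, S_ud = 45, S_dd = 31.6
Terminal payoffs (K − S): max(-9.085, 0) = 0, max(10, 0) = 10, max(23.4, 0) = 23.4
Node u (S = 53.7): V_u = e^(−0.03)·[0.5416·0.0000 + 0.4584·10.0000] = 4.4484
Node d (S = 37.71): V_d = e^(−0.03)·[0.5416·10.0000 + 0.4584·23.4015] = 15.6660
Node 0 (S = 45): V_0 = e^(−0.03)·[0.5416·4.4484 + 0.4584·15.6660] = 9.3070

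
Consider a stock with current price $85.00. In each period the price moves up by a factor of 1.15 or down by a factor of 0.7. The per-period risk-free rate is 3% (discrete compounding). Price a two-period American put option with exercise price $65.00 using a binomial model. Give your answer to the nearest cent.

$1.57

Risk-neutral probability p = (1 + 0.03 − 0.7)/(1.15 − 0.7) = 0.3300/0.4500 = 0.7333
Terminal stock prices: S_uu = 112.4, S_ud = 68.42, S_dd = 41.65
Terminal payoffs (K − S): max(-47.41, 0) = 0, max(-3.425, 0) = 0, max(23.35, 0) = 23.35
Node u (S = 97.75): continuation = 1/1.03·[0.7333·0.0000 + 0.2667·0.0000] = 0.0000; exercise value = 0.0000 ≤ continuation, so V_u = 0.0000
Node d (S = 59.5): continuation = 1/1.03·[0.7333·0.0000 + 0.2667·23.3500] = 6.0453; exercise value = 5.5000 ≤ continuation, so V_d = 6.0453
Node 0 (S = 85): continuation = 1/1.03·[0.7333·0.0000 + 0.2667·6.0453] = 1.5651; exercise value = 0.0000 ≤ continuation, so V_0 = 1.5651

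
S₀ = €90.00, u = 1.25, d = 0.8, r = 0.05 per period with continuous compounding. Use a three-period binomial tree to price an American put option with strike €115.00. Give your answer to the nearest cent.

Risk-neutral probability p = (e^0.05 − 0.8)/(1.25 − 0.8) = 0.2513/0.4500 = 0.5584
Terminal stock prices: S_uuu = 175.8, S_uud = 112.5, S_udd = 72, S_ddd = 46.08
Terminal payoffs (K − S): max(-60.78, 0) = 0, max(2.5, 0) = 2.5, max(43, 0) = 43, max(68.92, 0) = 68.92
Node uu (S = 140.6): continuation = e^(−0.05)·[0.5584·0.0000 + 0.4416·2.5000] = 1.0502; exercise value = 0.0000 ≤ continuation, so V_uu = 1.0502
Node ud (S = 90): continuation = e^(−0.05)·[0.5584·2.5000 + 0.4416·43.0000] = 19.3914; exercise value = 25.0000 > continuation, so V_ud = 25.0000 (exercise)
Node dd (S = 57.6): continuation = e^(−0.05)·[0.5584·43.0000 + 0.4416·68.9200] = 51.7914; exercise value = 57.4000 > continuation, so V_dd = 57.4000 (exercise)
Node u (S = 112.5): continuation = e^(−0.05)·[0.5584·1.0502 + 0.4416·25.0000] = 11.0599; exercise value = 2.5000 ≤ continuation, so V_u = 11.0599
Node d (S = 72): continuation = e^(−0.05)·[0.5584·25.0000 + 0.4416·57.4000] = 37.3914; exercise value = 43.0000 > continuation, so V_d = 43.0000 (exercise)
Node 0 (S = 90): continuation = e^(−0.05)·[0.5584·11.0599 + 0.4416·43.0000] = 23.9379; exercise value = 25.0000 > continuation, so V_0 = 25.0000 (exercise)

€25.00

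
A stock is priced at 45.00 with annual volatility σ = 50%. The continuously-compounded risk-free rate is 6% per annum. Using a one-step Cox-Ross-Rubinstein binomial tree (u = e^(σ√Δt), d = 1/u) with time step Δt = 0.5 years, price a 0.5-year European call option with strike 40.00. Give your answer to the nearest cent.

CRR parameters: u = e^(σ√Δt) = e^(0.5·√0.5) = 1.4241, d = 1/u = 0.7022
Per-period rate: rΔt = 0.06·0.5 = 0.03, so R = e^0.03 = 1.0305
Risk-neutral probability p = (e^0.03 − 0.7022)/(1.4241 − 0.7022) = 0.3283/0.7219 = 0.4547
Terminal stock prices: S_u = 64.09, S_d = 31.6
Terminal payoffs (S − K): max(24.09, 0) = 24.09, max(-8.402, 0) = 0
Node 0 (S = 45): V_0 = e^(−0.03)·[0.4547·24.0854 + 0.5453·0.0000] = 10.6281

10.63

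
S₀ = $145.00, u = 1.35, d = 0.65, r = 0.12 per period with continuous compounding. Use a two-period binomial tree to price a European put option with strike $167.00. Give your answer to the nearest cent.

Risk-neutral probability p = (e^0.12 − 0.65)/(1.35 − 0.65) = 0.4775/0.7000 = 0.6821
Terminal stock prices: S_uu = 264.3, S_ud = 127.2, S_dd = 61.26
Terminal payoffs (K − S): max(-97.26, 0) = 0, max(39.76, 0) = 39.76, max(105.7, 0) = 105.7
Node u (S = 195.8): V_u = e^(−0.12)·[0.6821·0.0000 + 0.3179·39.7625] = 11.2098
Node d (S = 94.25): V_d = e^(−0.12)·[0.6821·39.7625 + 0.3179·105.7375] = 53.8657
Node 0 (S = 145): V_0 = e^(−0.12)·[0.6821·11.2098 + 0.3179·53.8657] = 21.9676

$21.97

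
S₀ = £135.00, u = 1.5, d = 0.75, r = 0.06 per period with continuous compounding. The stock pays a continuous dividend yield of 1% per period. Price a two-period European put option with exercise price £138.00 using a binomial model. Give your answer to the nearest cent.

Per-period risk-free factor R = e^0.06 = 1.0618; dividend-adjusted growth = e^(0.06−0.01) = 1.0513.
Risk-neutral probability p = (1.0513 − 0.75)/(1.5 − 0.75) = 0.3013/0.7500 = 0.4017
Terminal stock prices: S_uu = 303.8, S_ud = 151.9, S_dd = 75.94
Terminal payoffs (K − S): max(-165.8, 0) = 0, max(-13.88, 0) = 0, max(62.06, 0) = 62.06
Node u (S = 202.5): V_u = e^(−0.06)·[0.4017·0.0000 + 0.5983·0.0000] = 0.0000
Node d (S = 101.2): V_d = e^(−0.06)·[0.4017·0.0000 + 0.5983·62.0625] = 34.9699
Node 0 (S = 135): V_0 = e^(−0.06)·[0.4017·0.0000 + 0.5983·34.9699] = 19.7042

£19.70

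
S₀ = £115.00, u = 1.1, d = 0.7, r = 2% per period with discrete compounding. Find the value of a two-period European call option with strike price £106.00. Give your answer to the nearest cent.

£20.39

Risk-neutral probability p = (1 + 0.02 − 0.7)/(1.1 − 0.7) = 0.3200/0.4000 = 0.8000
Terminal stock prices: S_uu = 139.2, S_ud = 88.55, S_dd = 56.35
Terminal payoffs (S − K): max(33.15, 0) = 33.15, max(-17.45, 0) = 0, max(-49.65, 0) = 0
Node u (S = 126.5): V_u = 1/1.02·[0.8000·33.1500 + 0.2000·0.0000] = 26.0000
Node d (S = 80.5): V_d = 1/1.02·[0.8000·0.0000 + 0.2000·0.0000] = 0.0000
Node 0 (S = 115): V_0 = 1/1.02·[0.8000·26.0000 + 0.2000·0.0000] = 20.3922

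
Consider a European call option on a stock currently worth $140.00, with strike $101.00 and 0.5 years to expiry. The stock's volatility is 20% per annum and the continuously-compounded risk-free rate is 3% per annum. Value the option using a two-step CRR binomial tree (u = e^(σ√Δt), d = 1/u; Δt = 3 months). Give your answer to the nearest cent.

CRR parameters: u = e^(σ√Δt) = e^(0.2·√0.25) = 1.1052, d = 1/u = 0.9048
Per-period rate: rΔt = 0.03·0.25 = 0.0075, so R = e^0.0075 = 1.0075
Risk-neutral probability p = (e^0.0075 − 0.9048)/(1.1052 − 0.9048) = 0.1027/0.2003 = 0.5126
Terminal stock prices: S_uu = 171, S_ud = 140, S_dd = 114.6
Terminal payoffs (S − K): max(70, 0) = 70, max(39, 0) = 39, max(13.62, 0) = 13.62
Node u (S = 154.7): V_u = e^(−0.0075)·[0.5126·69.9964 + 0.4874·39.0000] = 54.4786
Node d (S = 126.7): V_d = e^(−0.0075)·[0.5126·39.0000 + 0.4874·13.6223] = 26.4319
Node 0 (S = 140): V_0 = e^(−0.0075)·[0.5126·54.4786 + 0.4874·26.4319] = 40.5037

$40.50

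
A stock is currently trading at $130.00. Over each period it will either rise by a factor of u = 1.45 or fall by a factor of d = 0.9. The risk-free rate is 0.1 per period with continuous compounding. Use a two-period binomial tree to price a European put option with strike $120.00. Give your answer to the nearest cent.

$4.73

Risk-neutral probability p = (e^0.1 − 0.9)/(1.45 − 0.9) = 0.2052/0.5500 = 0.3730
Terminal stock prices: S_uu = 273.3, S_ud = 169.7, S_dd = 105.3
Terminal payoffs (K − S): max(-153.3, 0) = 0, max(-49.65, 0) = 0, max(14.7, 0) = 14.7
Node u (S = 188.5): V_u = e^(−0.1)·[0.3730·0.0000 + 0.6270·0.0000] = 0.0000
Node d (S = 117): V_d = e^(−0.1)·[0.3730·0.0000 + 0.6270·14.7000] = 8.3393
Node 0 (S = 130): V_0 = e^(−0.1)·[0.3730·0.0000 + 0.6270·8.3393] = 4.7309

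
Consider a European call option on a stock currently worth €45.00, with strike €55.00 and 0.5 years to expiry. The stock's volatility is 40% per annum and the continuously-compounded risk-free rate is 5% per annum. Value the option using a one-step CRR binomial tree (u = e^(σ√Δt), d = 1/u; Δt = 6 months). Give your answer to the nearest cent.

€2.18

CRR parameters: u = e^(σ√Δt) = e^(0.4·√0.5) = 1.3269, d = 1/u = 0.7536
Per-period rate: rΔt = 0.05·0.5 = 0.025, so R = e^0.025 = 1.0253
Risk-neutral probability p = (e^0.025 − 0.7536)/(1.3269 − 0.7536) = 0.2717/0.5733 = 0.4739
Terminal stock prices: S_u = 59.71, S_d = 33.91
Terminal payoffs (S − K): max(4.71, 0) = 4.71, max(-21.09, 0) = 0
Node 0 (S = 45): V_0 = e^(−0.025)·[0.4739·4.7103 + 0.5261·0.0000] = 2.1772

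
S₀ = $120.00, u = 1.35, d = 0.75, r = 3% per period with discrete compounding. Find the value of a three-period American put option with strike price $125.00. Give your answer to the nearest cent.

$23.65

Risk-neutral probability p = (1 + 0.03 − 0.75)/(1.35 − 0.75) = 0.2800/0.6000 = 0.4667
Terminal stock prices: S_uuu = 295.2, S_uud = 164, S_udd = 91.12, S_ddd = 50.62
Terminal payoffs (K − S): max(-170.2, 0) = 0, max(-39.03, 0) = 0, max(33.88, 0) = 33.88, max(74.38, 0) = 74.38
Node uu (S = 218.7): continuation = 1/1.03·[0.4667·0.0000 + 0.5333·0.0000] = 0.0000; exercise value = 0.0000 ≤ continuation, so V_uu = 0.0000
Node ud (S = 121.5): continuation = 1/1.03·[0.4667·0.0000 + 0.5333·33.8750] = 17.5405; exercise value = 3.5000 ≤ continuation, so V_ud = 17.5405
Node dd (S = 67.5): continuation = 1/1.03·[0.4667·33.8750 + 0.5333·74.3750] = 53.8592; exercise value = 57.5000 > continuation, so V_dd = 57.5000 (exercise)
Node u (S = 162): continuation = 1/1.03·[0.4667·0.0000 + 0.5333·17.5405] = 9.0824; exercise value = 0.0000 ≤ continuation, so V_u = 9.0824
Node d (S = 90): continuation = 1/1.03·[0.4667·17.5405 + 0.5333·57.5000] = 37.7206; exercise value = 35.0000 ≤ continuation, so V_d = 37.7206
Node 0 (S = 120): continuation = 1/1.03·[0.4667·9.0824 + 0.5333·37.7206] = 23.6467; exercise value = 5.0000 ≤ continuation, so V_0 = 23.6467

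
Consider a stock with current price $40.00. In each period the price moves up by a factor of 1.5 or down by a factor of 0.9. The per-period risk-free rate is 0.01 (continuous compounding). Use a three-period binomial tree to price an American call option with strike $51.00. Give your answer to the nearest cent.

Risk-neutral probability p = (e^0.01 − 0.9)/(1.5 − 0.9) = 0.1101/0.6000 = 0.1834
Terminal stock prices: S_uuu = 135, S_uud = 81, S_udd = 48.6, S_ddd = 29.16
Terminal payoffs (S − K): max(84, 0) = 84, max(30, 0) = 30, max(-2.4, 0) = 0, max(-21.84, 0) = 0
Node uu (S = 90): continuation = e^(−0.01)·[0.1834·84.0000 + 0.8166·30.0000] = 39.5075; exercise value = 39.0000 ≤ continuation, so V_uu = 39.5075
Node ud (S = 54): continuation = e^(−0.01)·[0.1834·30.0000 + 0.8166·0.0000] = 5.4478; exercise value = 3.0000 ≤ continuation, so V_ud = 5.4478
Node dd (S = 32.4): continuation = e^(−0.01)·[0.1834·0.0000 + 0.8166·0.0000] = 0.0000; exercise value = 0.0000 ≤ continuation, so V_dd = 0.0000
Node u (S = 60): continuation = e^(−0.01)·[0.1834·39.5075 + 0.8166·5.4478] = 11.5785; exercise value = 9.0000 ≤ continuation, so V_u = 11.5785
Node d (S = 36): continuation = e^(−0.01)·[0.1834·5.4478 + 0.8166·0.0000] = 0.9893; exercise value = 0.0000 ≤ continuation, so V_d = 0.9893
Node 0 (S = 40): continuation = e^(−0.01)·[0.1834·11.5785 + 0.8166·0.9893] = 2.9023; exercise value = 0.0000 ≤ continuation, so V_0 = 2.9023

$2.90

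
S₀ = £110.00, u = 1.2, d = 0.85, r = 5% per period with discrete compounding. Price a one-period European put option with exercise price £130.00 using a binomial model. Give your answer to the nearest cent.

Risk-neutral probability p = (1 + 0.05 − 0.85)/(1.2 − 0.85) = 0.2000/0.3500 = 0.5714
Terminal stock prices: S_u = 132, S_d = 93.5
Terminal payoffs (K − S): max(-2, 0) = 0, max(36.5, 0) = 36.5
Node 0 (S = 110): V_0 = 1/1.05·[0.5714·0.0000 + 0.4286·36.5000] = 14.8980

£14.90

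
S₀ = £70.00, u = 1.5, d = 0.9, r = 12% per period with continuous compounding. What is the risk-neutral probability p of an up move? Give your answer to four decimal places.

Risk-neutral probability p = (e^0.12 − 0.9)/(1.5 − 0.9) = 0.2275/0.6000 = 0.3792

p = 0.3792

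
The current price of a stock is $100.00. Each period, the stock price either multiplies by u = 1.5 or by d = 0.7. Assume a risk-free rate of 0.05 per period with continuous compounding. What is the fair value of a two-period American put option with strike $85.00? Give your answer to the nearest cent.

$10.25

Risk-neutral probability p = (e^0.05 − 0.7)/(1.5 − 0.7) = 0.3513/0.8000 = 0.4391
Terminal stock prices: S_uu = 225, S_ud = 105, S_dd = 49
Terminal payoffs (K − S): max(-140, 0) = 0, max(-20, 0) = 0, max(36, 0) = 36
Node u (S = 150): continuation = e^(−0.05)·[0.4391·0.0000 + 0.5609·0.0000] = 0.0000; exercise value = 0.0000 ≤ continuation, so V_u = 0.0000
Node d (S = 70): continuation = e^(−0.05)·[0.4391·0.0000 + 0.5609·36.0000] = 19.2080; exercise value = 15.0000 ≤ continuation, so V_d = 19.2080
Node 0 (S = 100): continuation = e^(−0.05)·[0.4391·0.0000 + 0.5609·19.2080] = 10.2485; exercise value = 0.0000 ≤ continuation, so V_0 = 10.2485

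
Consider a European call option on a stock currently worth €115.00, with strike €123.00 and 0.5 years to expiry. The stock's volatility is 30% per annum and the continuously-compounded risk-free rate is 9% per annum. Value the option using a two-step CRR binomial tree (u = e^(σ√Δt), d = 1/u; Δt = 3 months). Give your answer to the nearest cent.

CRR parameters: u = e^(σ√Δt) = e^(0.3·√0.25) = 1.1618, d = 1/u = 0.8607
Per-period rate: rΔt = 0.09·0.25 = 0.0225, so R = e^0.0225 = 1.0228
Risk-neutral probability p = (e^0.0225 − 0.8607)/(1.1618 − 0.8607) = 0.1620/0.3011 = 0.5381
Terminal stock prices: S_uu = 155.2, S_ud = 115, S_dd = 85.19
Terminal payoffs (S − K): max(32.23, 0) = 32.23, max(-8, 0) = 0, max(-37.81, 0) = 0
Node u (S = 133.6): V_u = e^(−0.0225)·[0.5381·32.2338 + 0.4619·0.0000] = 16.9602
Node d (S = 98.98): V_d = e^(−0.0225)·[0.5381·0.0000 + 0.4619·0.0000] = 0.0000
Node 0 (S = 115): V_0 = e^(−0.0225)·[0.5381·16.9602 + 0.4619·0.0000] = 8.9239

€8.92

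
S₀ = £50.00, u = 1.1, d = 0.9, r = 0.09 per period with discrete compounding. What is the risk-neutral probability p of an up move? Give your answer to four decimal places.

Risk-neutral probability p = (1 + 0.09 − 0.9)/(1.1 − 0.9) = 0.1900/0.2000 = 0.9500

p = 0.9500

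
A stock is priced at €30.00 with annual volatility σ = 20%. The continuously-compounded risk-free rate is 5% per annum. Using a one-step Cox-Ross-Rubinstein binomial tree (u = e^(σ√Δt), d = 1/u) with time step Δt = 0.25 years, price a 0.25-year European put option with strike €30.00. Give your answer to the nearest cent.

CRR parameters: u = e^(σ√Δt) = e^(0.2·√0.25) = 1.1052, d = 1/u = 0.9048
Per-period rate: rΔt = 0.05·0.25 = 0.0125, so R = e^0.0125 = 1.0126
Risk-neutral probability p = (e^0.0125 − 0.9048)/(1.1052 − 0.9048) = 0.1077/0.2003 = 0.5378
Terminal stock prices: S_u = 33.16, S_d = 27.15
Terminal payoffs (K − S): max(-3.155, 0) = 0, max(2.855, 0) = 2.855
Node 0 (S = 30): V_0 = e^(−0.0125)·[0.5378·0.0000 + 0.4622·2.8549] = 1.3031

€1.30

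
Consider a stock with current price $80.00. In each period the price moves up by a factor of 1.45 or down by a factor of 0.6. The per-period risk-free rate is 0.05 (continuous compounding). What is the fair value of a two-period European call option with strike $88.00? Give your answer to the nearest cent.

Risk-neutral probability p = (e^0.05 − 0.6)/(1.45 − 0.6) = 0.4513/0.8500 = 0.5309
Terminal stock prices: S_uu = 168.2, S_ud = 69.6, S_dd = 28.8
Terminal payoffs (S − K): max(80.2, 0) = 80.2, max(-18.4, 0) = 0, max(-59.2, 0) = 0
Node u (S = 116): V_u = e^(−0.05)·[0.5309·80.2000 + 0.4691·0.0000] = 40.5022
Node d (S = 48): V_d = e^(−0.05)·[0.5309·0.0000 + 0.4691·0.0000] = 0.0000
Node 0 (S = 80): V_0 = e^(−0.05)·[0.5309·40.5022 + 0.4691·0.0000] = 20.4542

$20.45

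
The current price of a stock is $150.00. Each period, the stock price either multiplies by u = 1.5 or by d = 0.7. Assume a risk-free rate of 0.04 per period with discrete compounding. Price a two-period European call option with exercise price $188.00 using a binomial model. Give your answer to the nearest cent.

Risk-neutral probability p = (1 + 0.04 − 0.7)/(1.5 − 0.7) = 0.3400/0.8000 = 0.4250
Terminal stock prices: S_uu = 337.5, S_ud = 157.5, S_dd = 73.5
Terminal payoffs (S − K): max(149.5, 0) = 149.5, max(-30.5, 0) = 0, max(-114.5, 0) = 0
Node u (S = 225): V_u = 1/1.04·[0.4250·149.5000 + 0.5750·0.0000] = 61.0938
Node d (S = 105): V_d = 1/1.04·[0.4250·0.0000 + 0.5750·0.0000] = 0.0000
Node 0 (S = 150): V_0 = 1/1.04·[0.4250·61.0938 + 0.5750·0.0000] = 24.9662

$24.97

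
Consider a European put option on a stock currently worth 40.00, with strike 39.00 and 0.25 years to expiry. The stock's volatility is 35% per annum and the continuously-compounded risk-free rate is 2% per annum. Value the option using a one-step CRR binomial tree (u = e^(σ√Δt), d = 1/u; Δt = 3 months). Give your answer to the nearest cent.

2.86

CRR parameters: u = e^(σ√Δt) = e^(0.35·√0.25) = 1.1912, d = 1/u = 0.8395
Per-period rate: rΔt = 0.02·0.25 = 0.005, so R = e^0.005 = 1.0050
Risk-neutral probability p = (e^0.005 − 0.8395)/(1.1912 − 0.8395) = 0.1656/0.3518 = 0.4706
Terminal stock prices: S_u = 47.65, S_d = 33.58
Terminal payoffs (K − S): max(-8.65, 0) = 0, max(5.422, 0) = 5.422
Node 0 (S = 40): V_0 = e^(−0.005)·[0.4706·0.0000 + 0.5294·5.4217] = 2.8559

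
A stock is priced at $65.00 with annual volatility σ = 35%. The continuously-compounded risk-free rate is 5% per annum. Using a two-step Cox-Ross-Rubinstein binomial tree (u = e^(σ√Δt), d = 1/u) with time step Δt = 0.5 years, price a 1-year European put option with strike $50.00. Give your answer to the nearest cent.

CRR parameters: u = e^(σ√Δt) = e^(0.35·√0.5) = 1.2808, d = 1/u = 0.7808
Per-period rate: rΔt = 0.05·0.5 = 0.025, so R = e^0.025 = 1.0253
Risk-neutral probability p = (e^0.025 − 0.7808)/(1.2808 − 0.7808) = 0.2446/0.5000 = 0.4891
Terminal stock prices: S_uu = 106.6, S_ud = 65, S_dd = 39.62
Terminal payoffs (K − S): max(-56.63, 0) = 0, max(-15, 0) = 0, max(10.38, 0) = 10.38
Node u (S = 83.25): V_u = e^(−0.025)·[0.4891·0.0000 + 0.5109·0.0000] = 0.0000
Node d (S = 50.75): V_d = e^(−0.025)·[0.4891·0.0000 + 0.5109·10.3769] = 5.1710
Node 0 (S = 65): V_0 = e^(−0.025)·[0.4891·0.0000 + 0.5109·5.1710] = 2.5768

$2.58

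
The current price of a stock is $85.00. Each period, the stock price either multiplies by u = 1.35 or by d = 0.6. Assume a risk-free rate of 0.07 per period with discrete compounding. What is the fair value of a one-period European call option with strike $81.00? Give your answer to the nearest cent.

$19.77

Risk-neutral probability p = (1 + 0.07 − 0.6)/(1.35 − 0.6) = 0.4700/0.7500 = 0.6267
Terminal stock prices: S_u = 114.8, S_d = 51
Terminal payoffs (S − K): max(33.75, 0) = 33.75, max(-30, 0) = 0
Node 0 (S = 85): V_0 = 1/1.07·[0.6267·33.7500 + 0.3733·0.0000] = 19.7664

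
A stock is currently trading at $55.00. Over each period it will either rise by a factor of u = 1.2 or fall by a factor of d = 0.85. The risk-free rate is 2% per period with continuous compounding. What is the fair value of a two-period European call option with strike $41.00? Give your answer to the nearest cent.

$15.93

Risk-neutral probability p = (e^0.02 − 0.85)/(1.2 − 0.85) = 0.1702/0.3500 = 0.4863
Terminal stock prices: S_uu = 79.2, S_ud = 56.1, S_dd = 39.74
Terminal payoffs (S − K): max(38.2, 0) = 38.2, max(15.1, 0) = 15.1, max(-1.263, 0) = 0
Node u (S = 66): V_u = e^(−0.02)·[0.4863·38.2000 + 0.5137·15.1000] = 25.8119
Node d (S = 46.75): V_d = e^(−0.02)·[0.4863·15.1000 + 0.5137·0.0000] = 7.1976
Node 0 (S = 55): V_0 = e^(−0.02)·[0.4863·25.8119 + 0.5137·7.1976] = 15.9277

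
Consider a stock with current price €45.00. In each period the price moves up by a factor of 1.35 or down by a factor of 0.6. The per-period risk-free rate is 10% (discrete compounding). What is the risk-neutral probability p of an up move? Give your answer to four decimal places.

p = 0.6667

Risk-neutral probability p = (1 + 0.1 − 0.6)/(1.35 − 0.6) = 0.5000/0.7500 = 0.6667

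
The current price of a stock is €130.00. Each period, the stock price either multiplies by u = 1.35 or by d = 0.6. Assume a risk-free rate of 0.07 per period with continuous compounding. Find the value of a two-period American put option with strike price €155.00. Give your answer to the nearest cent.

Risk-neutral probability p = (e^0.07 − 0.6)/(1.35 − 0.6) = 0.4725/0.7500 = 0.6300
Terminal stock prices: S_uu = 236.9, S_ud = 105.3, S_dd = 46.8
Terminal payoffs (K − S): max(-81.93, 0) = 0, max(49.7, 0) = 49.7, max(108.2, 0) = 108.2
Node u (S = 175.5): continuation = e^(−0.07)·[0.6300·0.0000 + 0.3700·49.7000] = 17.1453; exercise value = 0.0000 ≤ continuation, so V_u = 17.1453
Node d (S = 78): continuation = e^(−0.07)·[0.6300·49.7000 + 0.3700·108.2000] = 66.5210; exercise value = 77.0000 > continuation, so V_d = 77.0000 (exercise)
Node 0 (S = 130): continuation = e^(−0.07)·[0.6300·17.1453 + 0.3700·77.0000] = 36.6346; exercise value = 25.0000 ≤ continuation, so V_0 = 36.6346

€36.63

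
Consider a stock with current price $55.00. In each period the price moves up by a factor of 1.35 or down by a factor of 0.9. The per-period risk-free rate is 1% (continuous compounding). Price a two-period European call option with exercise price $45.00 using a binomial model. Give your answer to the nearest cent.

$11.14

Risk-neutral probability p = (e^0.01 − 0.9)/(1.35 − 0.9) = 0.1101/0.4500 = 0.2446
Terminal stock prices: S_uu = 100.2, S_ud = 66.83, S_dd = 44.55
Terminal payoffs (S − K): max(55.24, 0) = 55.24, max(21.83, 0) = 21.83, max(-0.45, 0) = 0
Node u (S = 74.25): V_u = e^(−0.01)·[0.2446·55.2375 + 0.7554·21.8250] = 29.6978
Node d (S = 49.5): V_d = e^(−0.01)·[0.2446·21.8250 + 0.7554·0.0000] = 5.2843
Node 0 (S = 55): V_0 = e^(−0.01)·[0.2446·29.6978 + 0.7554·5.2843] = 11.1428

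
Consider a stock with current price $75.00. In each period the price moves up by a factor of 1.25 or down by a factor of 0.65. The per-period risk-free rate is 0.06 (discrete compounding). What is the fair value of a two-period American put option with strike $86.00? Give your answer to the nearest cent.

$15.95

Risk-neutral probability p = (1 + 0.06 − 0.65)/(1.25 − 0.65) = 0.4100/0.6000 = 0.6833
Terminal stock prices: S_uu = 117.2, S_ud = 60.94, S_dd = 31.69
Terminal payoffs (K − S): max(-31.19, 0) = 0, max(25.06, 0) = 25.06, max(54.31, 0) = 54.31
Node u (S = 93.75): continuation = 1/1.06·[0.6833·0.0000 + 0.3167·25.0625] = 7.4872; exercise value = 0.0000 ≤ continuation, so V_u = 7.4872
Node d (S = 48.75): continuation = 1/1.06·[0.6833·25.0625 + 0.3167·54.3125] = 32.3821; exercise value = 37.2500 > continuation, so V_d = 37.2500 (exercise)
Node 0 (S = 75): continuation = 1/1.06·[0.6833·7.4872 + 0.3167·37.2500] = 15.9548; exercise value = 11.0000 ≤ continuation, so V_0 = 15.9548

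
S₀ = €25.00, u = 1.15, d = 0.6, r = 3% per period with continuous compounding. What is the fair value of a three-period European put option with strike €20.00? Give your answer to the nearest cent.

€1.17

Risk-neutral probability p = (e^0.03 − 0.6)/(1.15 − 0.6) = 0.4305/0.5500 = 0.7826
Terminal stock prices: S_uuu = 38.02, S_uud = 19.84, S_udd = 10.35, S_ddd = 5.4
Terminal payoffs (K − S): max(-18.02, 0) = 0, max(0.1625, 0) = 0.1625, max(9.65, 0) = 9.65, max(14.6, 0) = 14.6
Node uu (S = 33.06): V_uu = e^(−0.03)·[0.7826·0.0000 + 0.2174·0.1625] = 0.0343
Node ud (S = 17.25): V_ud = e^(−0.03)·[0.7826·0.1625 + 0.2174·9.6500] = 2.1589
Node dd (S = 9): V_dd = e^(−0.03)·[0.7826·9.6500 + 0.2174·14.6000] = 10.4089
Node u (S = 28.75): V_u = e^(−0.03)·[0.7826·0.0343 + 0.2174·2.1589] = 0.4814
Node d (S = 15): V_d = e^(−0.03)·[0.7826·2.1589 + 0.2174·10.4089] = 3.8353
Node 0 (S = 25): V_0 = e^(−0.03)·[0.7826·0.4814 + 0.2174·3.8353] = 1.1746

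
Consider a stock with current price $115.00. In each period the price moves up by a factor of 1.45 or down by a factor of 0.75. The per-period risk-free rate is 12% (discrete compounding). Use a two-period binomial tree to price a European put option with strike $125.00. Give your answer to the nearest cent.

$10.69

Risk-neutral probability p = (1 + 0.12 − 0.75)/(1.45 − 0.75) = 0.3700/0.7000 = 0.5286
Terminal stock prices: S_uu = 241.8, S_ud = 125.1, S_dd = 64.69
Terminal payoffs (K − S): max(-116.8, 0) = 0, max(-0.0625, 0) = 0, max(60.31, 0) = 60.31
Node u (S = 166.8): V_u = 1/1.12·[0.5286·0.0000 + 0.4714·0.0000] = 0.0000
Node d (S = 86.25): V_d = 1/1.12·[0.5286·0.0000 + 0.4714·60.3125] = 25.3866
Node 0 (S = 115): V_0 = 1/1.12·[0.5286·0.0000 + 0.4714·25.3866] = 10.6857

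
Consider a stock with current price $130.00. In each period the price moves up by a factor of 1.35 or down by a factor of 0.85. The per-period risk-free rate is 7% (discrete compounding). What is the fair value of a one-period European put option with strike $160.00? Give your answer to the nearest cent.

Risk-neutral probability p = (1 + 0.07 − 0.85)/(1.35 − 0.85) = 0.2200/0.5000 = 0.4400
Terminal stock prices: S_u = 175.5, S_d = 110.5
Terminal payoffs (K − S): max(-15.5, 0) = 0, max(49.5, 0) = 49.5
Node 0 (S = 130): V_0 = 1/1.07·[0.4400·0.0000 + 0.5600·49.5000] = 25.9065

$25.91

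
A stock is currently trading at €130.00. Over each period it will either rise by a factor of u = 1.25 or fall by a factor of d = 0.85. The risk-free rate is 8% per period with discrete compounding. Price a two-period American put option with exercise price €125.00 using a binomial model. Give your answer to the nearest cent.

Risk-neutral probability p = (1 + 0.08 − 0.85)/(1.25 − 0.85) = 0.2300/0.4000 = 0.5750
Terminal stock prices: S_uu = 203.1, S_ud = 138.1, S_dd = 93.92
Terminal payoffs (K − S): max(-78.12, 0) = 0, max(-13.12, 0) = 0, max(31.08, 0) = 31.08
Node u (S = 162.5): continuation = 1/1.08·[0.5750·0.0000 + 0.4250·0.0000] = 0.0000; exercise value = 0.0000 ≤ continuation, so V_u = 0.0000
Node d (S = 110.5): continuation = 1/1.08·[0.5750·0.0000 + 0.4250·31.0750] = 12.2286; exercise value = 14.5000 > continuation, so V_d = 14.5000 (exercise)
Node 0 (S = 130): continuation = 1/1.08·[0.5750·0.0000 + 0.4250·14.5000] = 5.7060; exercise value = 0.0000 ≤ continuation, so V_0 = 5.7060

€5.71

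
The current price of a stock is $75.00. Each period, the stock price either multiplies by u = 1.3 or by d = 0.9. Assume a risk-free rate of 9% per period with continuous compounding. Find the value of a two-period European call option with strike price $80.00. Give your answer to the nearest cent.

$12.44

Risk-neutral probability p = (e^0.09 − 0.9)/(1.3 − 0.9) = 0.1942/0.4000 = 0.4854
Terminal stock prices: S_uu = 126.8, S_ud = 87.75, S_dd = 60.75
Terminal payoffs (S − K): max(46.75, 0) = 46.75, max(7.75, 0) = 7.75, max(-19.25, 0) = 0
Node u (S = 97.5): V_u = e^(−0.09)·[0.4854·46.7500 + 0.5146·7.7500] = 24.3855
Node d (S = 67.5): V_d = e^(−0.09)·[0.4854·7.7500 + 0.5146·0.0000] = 3.4383
Node 0 (S = 75): V_0 = e^(−0.09)·[0.4854·24.3855 + 0.5146·3.4383] = 12.4357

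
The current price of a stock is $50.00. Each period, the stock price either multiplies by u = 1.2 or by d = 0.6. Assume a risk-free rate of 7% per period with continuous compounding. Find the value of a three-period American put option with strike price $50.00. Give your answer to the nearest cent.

Risk-neutral probability p = (e^0.07 − 0.6)/(1.2 − 0.6) = 0.4725/0.6000 = 0.7875
Terminal stock prices: S_uuu = 86.4, S_uud = 43.2, S_udd = 21.6, S_ddd = 10.8
Terminal payoffs (K − S): max(-36.4, 0) = 0, max(6.8, 0) = 6.8, max(28.4, 0) = 28.4, max(39.2, 0) = 39.2
Node uu (S = 72): continuation = e^(−0.07)·[0.7875·0.0000 + 0.2125·6.8000] = 1.3472; exercise value = 0.0000 ≤ continuation, so V_uu = 1.3472
Node ud (S = 36): continuation = e^(−0.07)·[0.7875·6.8000 + 0.2125·28.4000] = 10.6197; exercise value = 14.0000 > continuation, so V_ud = 14.0000 (exercise)
Node dd (S = 18): continuation = e^(−0.07)·[0.7875·28.4000 + 0.2125·39.2000] = 28.6197; exercise value = 32.0000 > continuation, so V_dd = 32.0000 (exercise)
Node u (S = 60): continuation = e^(−0.07)·[0.7875·1.3472 + 0.2125·14.0000] = 3.7629; exercise value = 0.0000 ≤ continuation, so V_u = 3.7629
Node d (S = 30): continuation = e^(−0.07)·[0.7875·14.0000 + 0.2125·32.0000] = 16.6197; exercise value = 20.0000 > continuation, so V_d = 20.0000 (exercise)
Node 0 (S = 50): continuation = e^(−0.07)·[0.7875·3.7629 + 0.2125·20.0000] = 6.7254; exercise value = 0.0000 ≤ continuation, so V_0 = 6.7254

$6.73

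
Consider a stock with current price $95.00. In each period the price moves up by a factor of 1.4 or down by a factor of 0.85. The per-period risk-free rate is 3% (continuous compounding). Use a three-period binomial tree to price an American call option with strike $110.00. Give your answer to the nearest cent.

$14.44

Risk-neutral probability p = (e^0.03 − 0.85)/(1.4 − 0.85) = 0.1805/0.5500 = 0.3281
Terminal stock prices: S_uuu = 260.7, S_uud = 158.3, S_udd = 96.09, S_ddd = 58.34
Terminal payoffs (S − K): max(150.7, 0) = 150.7, max(48.27, 0) = 48.27, max(-13.91, 0) = 0, max(-51.66, 0) = 0
Node uu (S = 186.2): continuation = e^(−0.03)·[0.3281·150.6800 + 0.6719·48.2700] = 79.4510; exercise value = 76.2000 ≤ continuation, so V_uu = 79.4510
Node ud (S = 113): continuation = e^(−0.03)·[0.3281·48.2700 + 0.6719·0.0000] = 15.3693; exercise value = 3.0500 ≤ continuation, so V_ud = 15.3693
Node dd (S = 68.64): continuation = e^(−0.03)·[0.3281·0.0000 + 0.6719·0.0000] = 0.0000; exercise value = 0.0000 ≤ continuation, so V_dd = 0.0000
Node u (S = 133): continuation = e^(−0.03)·[0.3281·79.4510 + 0.6719·15.3693] = 35.3188; exercise value = 23.0000 ≤ continuation, so V_u = 35.3188
Node d (S = 80.75): continuation = e^(−0.03)·[0.3281·15.3693 + 0.6719·0.0000] = 4.8936; exercise value = 0.0000 ≤ continuation, so V_d = 4.8936
Node 0 (S = 95): continuation = e^(−0.03)·[0.3281·35.3188 + 0.6719·4.8936] = 14.4364; exercise value = 0.0000 ≤ continuation, so V_0 = 14.4364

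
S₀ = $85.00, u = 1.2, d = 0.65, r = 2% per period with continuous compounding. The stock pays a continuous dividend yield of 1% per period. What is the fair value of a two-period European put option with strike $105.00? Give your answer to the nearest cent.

$24.73

Per-period risk-free factor R = e^0.02 = 1.0202; dividend-adjusted growth = e^(0.02−0.01) = 1.0101.
Risk-neutral probability p = (1.0101 − 0.65)/(1.2 − 0.65) = 0.3601/0.5500 = 0.6546
Terminal stock prices: S_uu = 122.4, S_ud = 66.3, S_dd = 35.91
Terminal payoffs (K − S): max(-17.4, 0) = 0, max(38.7, 0) = 38.7, max(69.09, 0) = 69.09
Node u (S = 102): V_u = e^(−0.02)·[0.6546·0.0000 + 0.3454·38.7000] = 13.1009
Node d (S = 55.25): V_d = e^(−0.02)·[0.6546·38.7000 + 0.3454·69.0875] = 48.2206
Node 0 (S = 85): V_0 = e^(−0.02)·[0.6546·13.1009 + 0.3454·48.2206] = 24.7304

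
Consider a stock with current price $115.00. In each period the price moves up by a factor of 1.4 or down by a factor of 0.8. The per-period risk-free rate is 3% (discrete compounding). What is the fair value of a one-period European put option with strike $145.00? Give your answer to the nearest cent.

Risk-neutral probability p = (1 + 0.03 − 0.8)/(1.4 − 0.8) = 0.2300/0.6000 = 0.3833
Terminal stock prices: S_u = 161, S_d = 92
Terminal payoffs (K − S): max(-16, 0) = 0, max(53, 0) = 53
Node 0 (S = 115): V_0 = 1/1.03·[0.3833·0.0000 + 0.6167·53.0000] = 31.7314

$31.73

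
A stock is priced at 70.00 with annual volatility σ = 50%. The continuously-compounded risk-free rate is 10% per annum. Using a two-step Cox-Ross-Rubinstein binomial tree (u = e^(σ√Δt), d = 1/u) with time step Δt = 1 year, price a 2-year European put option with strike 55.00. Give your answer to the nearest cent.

6.51

CRR parameters: u = e^(σ√Δt) = e^(0.5·√1) = 1.6487, d = 1/u = 0.6065
Per-period rate: rΔt = 0.1·1 = 0.1, so R = e^0.1 = 1.1052
Risk-neutral probability p = (e^0.1 − 0.6065)/(1.6487 − 0.6065) = 0.4986/1.0422 = 0.4785
Terminal stock prices: S_uu = 190.3, S_ud = 70, S_dd = 25.75
Terminal payoffs (K − S): max(-135.3, 0) = 0, max(-15, 0) = 0, max(29.25, 0) = 29.25
Node u (S = 115.4): V_u = e^(−0.1)·[0.4785·0.0000 + 0.5215·0.0000] = 0.0000
Node d (S = 42.46): V_d = e^(−0.1)·[0.4785·0.0000 + 0.5215·29.2484] = 13.8028
Node 0 (S = 70): V_0 = e^(−0.1)·[0.4785·0.0000 + 0.5215·13.8028] = 6.5137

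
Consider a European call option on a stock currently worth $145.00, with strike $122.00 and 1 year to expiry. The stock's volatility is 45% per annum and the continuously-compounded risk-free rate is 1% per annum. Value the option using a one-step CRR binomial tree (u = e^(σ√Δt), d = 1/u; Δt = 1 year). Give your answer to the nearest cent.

CRR parameters: u = e^(σ√Δt) = e^(0.45·√1) = 1.5683, d = 1/u = 0.6376
Per-period rate: rΔt = 0.01·1 = 0.01, so R = e^0.01 = 1.0101
Risk-neutral probability p = (e^0.01 − 0.6376)/(1.5683 − 0.6376) = 0.3724/0.9307 = 0.4002
Terminal stock prices: S_u = 227.4, S_d = 92.46
Terminal payoffs (S − K): max(105.4, 0) = 105.4, max(-29.54, 0) = 0
Node 0 (S = 145): V_0 = e^(−0.01)·[0.4002·105.4053 + 0.5998·0.0000] = 41.7592

$41.76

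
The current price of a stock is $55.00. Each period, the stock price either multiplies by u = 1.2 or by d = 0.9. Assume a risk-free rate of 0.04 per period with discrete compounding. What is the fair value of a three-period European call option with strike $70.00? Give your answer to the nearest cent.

$2.66

Risk-neutral probability p = (1 + 0.04 − 0.9)/(1.2 − 0.9) = 0.1400/0.3000 = 0.4667
Terminal stock prices: S_uuu = 95.04, S_uud = 71.28, S_udd = 53.46, S_ddd = 40.1
Terminal payoffs (S − K): max(25.04, 0) = 25.04, max(1.28, 0) = 1.28, max(-16.54, 0) = 0, max(-29.9, 0) = 0
Node uu (S = 79.2): V_uu = 1/1.04·[0.4667·25.0400 + 0.5333·1.2800] = 11.8923
Node ud (S = 59.4): V_ud = 1/1.04·[0.4667·1.2800 + 0.5333·0.0000] = 0.5744
Node dd (S = 44.55): V_dd = 1/1.04·[0.4667·0.0000 + 0.5333·0.0000] = 0.0000
Node u (S = 66): V_u = 1/1.04·[0.4667·11.8923 + 0.5333·0.5744] = 5.6308
Node d (S = 49.5): V_d = 1/1.04·[0.4667·0.5744 + 0.5333·0.0000] = 0.2577
Node 0 (S = 55): V_0 = 1/1.04·[0.4667·5.6308 + 0.5333·0.2577] = 2.6588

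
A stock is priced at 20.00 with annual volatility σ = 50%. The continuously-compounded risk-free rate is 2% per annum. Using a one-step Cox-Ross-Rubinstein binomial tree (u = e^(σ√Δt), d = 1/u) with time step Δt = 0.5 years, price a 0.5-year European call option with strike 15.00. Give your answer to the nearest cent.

CRR parameters: u = e^(σ√Δt) = e^(0.5·√0.5) = 1.4241, d = 1/u = 0.7022
Per-period rate: rΔt = 0.02·0.5 = 0.01, so R = e^0.01 = 1.0101
Risk-neutral probability p = (e^0.01 − 0.7022)/(1.4241 − 0.7022) = 0.3079/0.7219 = 0.4264
Terminal stock prices: S_u = 28.48, S_d = 14.04
Terminal payoffs (S − K): max(13.48, 0) = 13.48, max(-0.9562, 0) = 0
Node 0 (S = 20): V_0 = e^(−0.01)·[0.4264·13.4824 + 0.5736·0.0000] = 5.6922

5.69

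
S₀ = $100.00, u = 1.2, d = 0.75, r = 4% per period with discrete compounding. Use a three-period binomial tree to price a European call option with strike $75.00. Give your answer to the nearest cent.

$36.27

Risk-neutral probability p = (1 + 0.04 − 0.75)/(1.2 − 0.75) = 0.2900/0.4500 = 0.6444
Terminal stock prices: S_uuu = 172.8, S_uud = 108, S_udd = 67.5, S_ddd = 42.19
Terminal payoffs (S − K): max(97.8, 0) = 97.8, max(33, 0) = 33, max(-7.5, 0) = 0, max(-32.81, 0) = 0
Node uu (S = 144): V_uu = 1/1.04·[0.6444·97.8000 + 0.3556·33.0000] = 71.8846
Node ud (S = 90): V_ud = 1/1.04·[0.6444·33.0000 + 0.3556·0.0000] = 20.4487
Node dd (S = 56.25): V_dd = 1/1.04·[0.6444·0.0000 + 0.3556·0.0000] = 0.0000
Node u (S = 120): V_u = 1/1.04·[0.6444·71.8846 + 0.3556·20.4487] = 51.5349
Node d (S = 75): V_d = 1/1.04·[0.6444·20.4487 + 0.3556·0.0000] = 12.6712
Node 0 (S = 100): V_0 = 1/1.04·[0.6444·51.5349 + 0.3556·12.6712] = 36.2661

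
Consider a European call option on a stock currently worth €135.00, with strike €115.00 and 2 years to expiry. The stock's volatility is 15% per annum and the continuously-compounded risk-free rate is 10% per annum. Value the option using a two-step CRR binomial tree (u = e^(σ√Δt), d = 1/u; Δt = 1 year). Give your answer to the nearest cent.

€41.28

CRR parameters: u = e^(σ√Δt) = e^(0.15·√1) = 1.1618, d = 1/u = 0.8607
Per-period rate: rΔt = 0.1·1 = 0.1, so R = e^0.1 = 1.1052
Risk-neutral probability p = (e^0.1 − 0.8607)/(1.1618 − 0.8607) = 0.2445/0.3011 = 0.8118
Terminal stock prices: S_uu = 182.2, S_ud = 135, S_dd = 100
Terminal payoffs (S − K): max(67.23, 0) = 67.23, max(20, 0) = 20, max(-14.99, 0) = 0
Node u (S = 156.8): V_u = e^(−0.1)·[0.8118·67.2309 + 0.1882·20.0000] = 52.7913
Node d (S = 116.2): V_d = e^(−0.1)·[0.8118·20.0000 + 0.1882·0.0000] = 14.6915
Node 0 (S = 135): V_0 = e^(−0.1)·[0.8118·52.7913 + 0.1882·14.6915] = 41.2805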